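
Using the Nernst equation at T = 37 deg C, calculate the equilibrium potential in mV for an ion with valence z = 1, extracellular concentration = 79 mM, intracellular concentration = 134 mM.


E = (RT/(zF)) * ln(C_out/C_in)
T = 37 + 273.15 = 310.15 K
E = (8.314 * 310.15 / (1 * 96485)) * ln(79/134)
E = -14.12 mV


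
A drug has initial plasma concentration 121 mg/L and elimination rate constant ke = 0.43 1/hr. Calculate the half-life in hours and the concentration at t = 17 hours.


t_half = ln(2) / ke = 0.693147 / 0.43 = 1.612 hr
C(t) = C0 * exp(-ke*t) = 121 * exp(-0.43*17)
C(17) = 0.08093 mg/L


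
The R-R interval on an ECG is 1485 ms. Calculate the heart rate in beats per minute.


HR = 60 / RR_interval(s)
RR = 1485 ms = 1.485 s
HR = 60 / 1.485 = 40.4 bpm


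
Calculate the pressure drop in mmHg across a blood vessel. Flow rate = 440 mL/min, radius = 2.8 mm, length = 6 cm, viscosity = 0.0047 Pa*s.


dP = 8*mu*L*Q / (pi*r^4)
Q = 440 mL/min = 7.33333e-06 m^3/s
dP = 85.6758 Pa = 85.6758 / 133.322 mmHg = 0.6426 mmHg


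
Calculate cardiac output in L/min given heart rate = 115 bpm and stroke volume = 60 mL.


CO = HR * SV
CO = 115 * 60 / 1000
CO = 6.9 L/min


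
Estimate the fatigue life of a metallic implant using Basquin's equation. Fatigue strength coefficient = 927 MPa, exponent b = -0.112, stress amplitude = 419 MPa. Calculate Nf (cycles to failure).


sigma_a = sigma_f' * (2Nf)^b
2Nf = (sigma_a/sigma_f')^(1/b)
2Nf = (419/927)^(1/-0.112)
2Nf = 1199.9361
Nf = 600


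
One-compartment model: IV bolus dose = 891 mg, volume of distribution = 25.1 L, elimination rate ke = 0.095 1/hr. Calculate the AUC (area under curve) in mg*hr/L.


C0 = Dose/Vd = 891/25.1 = 35.498 mg/L
AUC = C0/ke = 35.498/0.095
AUC = 373.7 mg*hr/L


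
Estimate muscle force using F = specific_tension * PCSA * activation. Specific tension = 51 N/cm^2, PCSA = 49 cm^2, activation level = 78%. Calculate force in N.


F = sigma * PCSA * activation
F = 51 * 49 * 0.78
F = 1949 N


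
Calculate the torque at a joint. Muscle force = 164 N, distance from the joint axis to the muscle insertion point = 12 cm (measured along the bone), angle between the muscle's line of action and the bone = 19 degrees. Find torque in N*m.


Torque = F * d * sin(theta)   (moment arm = d*sin(theta))
d = 12 cm = 0.12 m
Torque = 164 * 0.12 * sin(19)
Torque = 6.407 N*m


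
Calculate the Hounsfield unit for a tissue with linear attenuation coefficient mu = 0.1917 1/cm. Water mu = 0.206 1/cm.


HU = ((mu_tissue - mu_water) / mu_water) * 1000
HU = ((0.1917 - 0.206) / 0.206) * 1000
HU = -69.42


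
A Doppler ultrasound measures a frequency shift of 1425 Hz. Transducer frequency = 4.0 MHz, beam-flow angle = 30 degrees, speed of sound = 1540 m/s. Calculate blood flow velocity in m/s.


v = fd * c / (2 * f0 * cos(theta))
v = 1425 * 1540 / (2 * 4.0000e+06 * cos(30))
v = 0.3167 m/s


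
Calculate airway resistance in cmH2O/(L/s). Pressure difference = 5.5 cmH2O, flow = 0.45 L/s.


R = dP / flow
R = 5.5 / 0.45
R = 12.22 cmH2O/(L/s)


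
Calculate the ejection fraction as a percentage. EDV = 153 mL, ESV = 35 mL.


SV = EDV - ESV = 153 - 35 = 118 mL
EF = SV/EDV * 100 = 118/153 * 100
EF = 77.12%


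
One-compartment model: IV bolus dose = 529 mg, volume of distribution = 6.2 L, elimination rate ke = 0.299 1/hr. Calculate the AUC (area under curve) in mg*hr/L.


C0 = Dose/Vd = 529/6.2 = 85.3226 mg/L
AUC = C0/ke = 85.3226/0.299
AUC = 285.4 mg*hr/L


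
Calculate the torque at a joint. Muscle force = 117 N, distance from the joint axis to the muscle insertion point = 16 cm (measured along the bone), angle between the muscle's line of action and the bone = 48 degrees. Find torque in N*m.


Torque = F * d * sin(theta)   (moment arm = d*sin(theta))
d = 16 cm = 0.16 m
Torque = 117 * 0.16 * sin(48)
Torque = 13.91 N*m


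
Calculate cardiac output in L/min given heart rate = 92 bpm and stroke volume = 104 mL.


CO = HR * SV
CO = 92 * 104 / 1000
CO = 9.568 L/min


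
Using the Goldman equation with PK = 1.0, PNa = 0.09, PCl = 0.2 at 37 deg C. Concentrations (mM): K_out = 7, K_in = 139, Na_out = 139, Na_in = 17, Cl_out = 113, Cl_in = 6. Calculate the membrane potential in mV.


Vm = (RT/F)*ln((PK*Ko + PNa*Nao + PCl*Cli)/(PK*Ki + PNa*Nai + PCl*Clo))
Numer = 20.71, Denom = 163.13
Vm = -55.16 mV


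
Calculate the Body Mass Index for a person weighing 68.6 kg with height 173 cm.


BMI = weight / height^2
height = 173 cm = 1.73 m
BMI = 68.6 / 1.73^2
BMI = 22.92 kg/m^2


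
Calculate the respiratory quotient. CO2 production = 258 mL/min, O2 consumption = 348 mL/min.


RQ = VCO2 / VO2
RQ = 258 / 348
RQ = 0.7414


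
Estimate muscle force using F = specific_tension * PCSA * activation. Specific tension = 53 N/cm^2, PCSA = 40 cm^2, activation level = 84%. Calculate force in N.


F = sigma * PCSA * activation
F = 53 * 40 * 0.84
F = 1781 N


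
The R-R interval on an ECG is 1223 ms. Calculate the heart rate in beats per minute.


HR = 60 / RR_interval(s)
RR = 1223 ms = 1.223 s
HR = 60 / 1.223 = 49.06 bpm


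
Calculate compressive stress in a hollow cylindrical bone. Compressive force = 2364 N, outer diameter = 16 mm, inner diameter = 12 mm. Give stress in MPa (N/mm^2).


A = pi*(r_o^2 - r_i^2)
r_o = 8 mm, r_i = 6 mm
A = 87.9646 mm^2
sigma = F/A = 2364 / 87.9646
sigma = 26.87 MPa


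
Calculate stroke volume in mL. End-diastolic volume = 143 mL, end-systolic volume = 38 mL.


SV = EDV - ESV
SV = 143 - 38
SV = 105 mL


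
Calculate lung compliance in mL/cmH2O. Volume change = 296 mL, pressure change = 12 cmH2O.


C = dV / dP
C = 296 / 12
C = 24.67 mL/cmH2O


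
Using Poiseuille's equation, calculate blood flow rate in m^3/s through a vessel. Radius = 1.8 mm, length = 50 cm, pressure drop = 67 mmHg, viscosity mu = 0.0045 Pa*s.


Q = pi*r^4*dP / (8*mu*L)
r = 0.0018 m, L = 0.5 m
dP = 67 mmHg = 8932.574 Pa
Q = 1.6366e-05 m^3/s


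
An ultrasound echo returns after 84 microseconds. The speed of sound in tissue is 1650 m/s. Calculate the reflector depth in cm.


depth = c * t / 2
t = 84 us = 8.4000e-05 s
depth = 1650 * 8.4000e-05 / 2
depth = 0.0693 m = 6.93 cm


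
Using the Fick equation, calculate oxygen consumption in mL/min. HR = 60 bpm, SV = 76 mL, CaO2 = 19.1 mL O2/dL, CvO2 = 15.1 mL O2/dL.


CO = HR*SV = 60*76/1000 = 4.56 L/min
a-v O2 diff = 19.1 - 15.1 = 4 mL/dL
VO2 = CO * (CaO2-CvO2) * 10 dL/L
VO2 = 4.56 * 4 * 10
VO2 = 182.4 mL/min


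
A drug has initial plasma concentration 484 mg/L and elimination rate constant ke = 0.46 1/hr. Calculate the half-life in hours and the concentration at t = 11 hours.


t_half = ln(2) / ke = 0.693147 / 0.46 = 1.507 hr
C(t) = C0 * exp(-ke*t) = 484 * exp(-0.46*11)
C(11) = 3.071 mg/L


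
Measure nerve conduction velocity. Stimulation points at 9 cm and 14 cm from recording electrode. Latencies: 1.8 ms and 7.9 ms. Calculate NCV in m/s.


Distance = (14 - 9) / 100 = 0.05 m
dt = (7.9 - 1.8) / 1000 = 0.0061 s
NCV = dist / dt = 8.197 m/s


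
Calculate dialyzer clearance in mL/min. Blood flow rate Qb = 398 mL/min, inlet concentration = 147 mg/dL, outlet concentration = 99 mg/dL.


K = Qb * (Cb_in - Cb_out) / Cb_in
K = 398 * (147 - 99) / 147
K = 130 mL/min


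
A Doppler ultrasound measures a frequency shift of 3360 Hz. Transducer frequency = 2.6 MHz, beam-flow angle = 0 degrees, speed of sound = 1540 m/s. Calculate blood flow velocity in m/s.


v = fd * c / (2 * f0 * cos(theta))
v = 3360 * 1540 / (2 * 2.6000e+06 * cos(0))
v = 0.9951 m/s


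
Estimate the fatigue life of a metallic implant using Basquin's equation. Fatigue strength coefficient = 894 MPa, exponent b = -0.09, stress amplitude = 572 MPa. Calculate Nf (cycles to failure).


sigma_a = sigma_f' * (2Nf)^b
2Nf = (sigma_a/sigma_f')^(1/b)
2Nf = (572/894)^(1/-0.09)
2Nf = 142.85829
Nf = 71.43


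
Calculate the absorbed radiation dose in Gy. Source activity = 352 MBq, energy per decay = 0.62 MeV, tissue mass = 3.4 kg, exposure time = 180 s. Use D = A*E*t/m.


A = 352 MBq = 3.5200e+08 Bq
E = 0.62 MeV = 9.9324e-14 J
D = A*E*t/m = 3.5200e+08*9.9324e-14*180/3.4
D = 0.001851 Gy


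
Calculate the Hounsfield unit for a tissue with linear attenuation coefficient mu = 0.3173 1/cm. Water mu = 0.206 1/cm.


HU = ((mu_tissue - mu_water) / mu_water) * 1000
HU = ((0.3173 - 0.206) / 0.206) * 1000
HU = 540.3


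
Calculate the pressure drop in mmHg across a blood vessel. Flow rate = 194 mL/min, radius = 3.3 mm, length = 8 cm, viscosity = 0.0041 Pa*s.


dP = 8*mu*L*Q / (pi*r^4)
Q = 194 mL/min = 3.23333e-06 m^3/s
dP = 22.7724 Pa = 22.7724 / 133.322 mmHg = 0.1708 mmHg


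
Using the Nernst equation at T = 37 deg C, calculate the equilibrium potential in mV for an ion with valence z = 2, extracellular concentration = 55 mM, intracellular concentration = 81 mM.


E = (RT/(zF)) * ln(C_out/C_in)
T = 37 + 273.15 = 310.15 K
E = (8.314 * 310.15 / (2 * 96485)) * ln(55/81)
E = -5.173 mV


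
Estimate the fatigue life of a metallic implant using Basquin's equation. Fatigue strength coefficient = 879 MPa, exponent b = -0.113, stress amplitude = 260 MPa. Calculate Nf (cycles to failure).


sigma_a = sigma_f' * (2Nf)^b
2Nf = (sigma_a/sigma_f')^(1/b)
2Nf = (260/879)^(1/-0.113)
2Nf = 48034.507
Nf = 2.402e+04


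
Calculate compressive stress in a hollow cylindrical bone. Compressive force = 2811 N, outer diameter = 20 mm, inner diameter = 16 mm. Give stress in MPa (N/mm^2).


A = pi*(r_o^2 - r_i^2)
r_o = 10 mm, r_i = 8 mm
A = 113.097 mm^2
sigma = F/A = 2811 / 113.097
sigma = 24.85 MPa


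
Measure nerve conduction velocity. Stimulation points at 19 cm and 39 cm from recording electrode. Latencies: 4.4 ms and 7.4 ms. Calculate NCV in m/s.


Distance = (39 - 19) / 100 = 0.2 m
dt = (7.4 - 4.4) / 1000 = 0.003 s
NCV = dist / dt = 66.67 m/s


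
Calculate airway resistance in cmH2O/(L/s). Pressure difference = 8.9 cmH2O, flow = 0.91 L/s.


R = dP / flow
R = 8.9 / 0.91
R = 9.78 cmH2O/(L/s)


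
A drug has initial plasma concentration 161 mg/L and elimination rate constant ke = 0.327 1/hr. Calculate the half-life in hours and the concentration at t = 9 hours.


t_half = ln(2) / ke = 0.693147 / 0.327 = 2.12 hr
C(t) = C0 * exp(-ke*t) = 161 * exp(-0.327*9)
C(9) = 8.486 mg/L


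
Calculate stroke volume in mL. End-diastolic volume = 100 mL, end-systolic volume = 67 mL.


SV = EDV - ESV
SV = 100 - 67
SV = 33 mL


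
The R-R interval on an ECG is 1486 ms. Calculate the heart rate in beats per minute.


HR = 60 / RR_interval(s)
RR = 1486 ms = 1.486 s
HR = 60 / 1.486 = 40.38 bpm


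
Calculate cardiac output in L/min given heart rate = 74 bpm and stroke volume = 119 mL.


CO = HR * SV
CO = 74 * 119 / 1000
CO = 8.806 L/min


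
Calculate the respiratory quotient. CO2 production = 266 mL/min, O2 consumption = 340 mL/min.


RQ = VCO2 / VO2
RQ = 266 / 340
RQ = 0.7824


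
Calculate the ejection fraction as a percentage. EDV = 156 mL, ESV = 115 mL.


SV = EDV - ESV = 156 - 115 = 41 mL
EF = SV/EDV * 100 = 41/156 * 100
EF = 26.28%


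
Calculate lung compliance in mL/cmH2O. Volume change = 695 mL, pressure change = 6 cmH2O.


C = dV / dP
C = 695 / 6
C = 115.8 mL/cmH2O


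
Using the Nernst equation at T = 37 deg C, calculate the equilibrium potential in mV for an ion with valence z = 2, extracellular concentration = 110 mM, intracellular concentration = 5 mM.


E = (RT/(zF)) * ln(C_out/C_in)
T = 37 + 273.15 = 310.15 K
E = (8.314 * 310.15 / (2 * 96485)) * ln(110/5)
E = 41.3 mV


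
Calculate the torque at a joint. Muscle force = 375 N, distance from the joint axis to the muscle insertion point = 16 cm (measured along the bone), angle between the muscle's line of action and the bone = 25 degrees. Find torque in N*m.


Torque = F * d * sin(theta)   (moment arm = d*sin(theta))
d = 16 cm = 0.16 m
Torque = 375 * 0.16 * sin(25)
Torque = 25.36 N*m


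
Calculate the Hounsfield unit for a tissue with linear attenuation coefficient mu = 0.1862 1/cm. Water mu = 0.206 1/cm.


HU = ((mu_tissue - mu_water) / mu_water) * 1000
HU = ((0.1862 - 0.206) / 0.206) * 1000
HU = -96.12


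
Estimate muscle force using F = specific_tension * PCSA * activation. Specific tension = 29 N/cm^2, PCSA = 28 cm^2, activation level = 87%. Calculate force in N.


F = sigma * PCSA * activation
F = 29 * 28 * 0.87
F = 706.4 N


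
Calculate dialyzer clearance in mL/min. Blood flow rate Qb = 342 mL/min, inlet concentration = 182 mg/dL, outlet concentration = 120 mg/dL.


K = Qb * (Cb_in - Cb_out) / Cb_in
K = 342 * (182 - 120) / 182
K = 116.5 mL/min


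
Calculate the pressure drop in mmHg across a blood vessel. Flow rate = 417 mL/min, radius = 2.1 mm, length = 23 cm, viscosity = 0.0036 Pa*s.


dP = 8*mu*L*Q / (pi*r^4)
Q = 417 mL/min = 6.95e-06 m^3/s
dP = 753.491 Pa = 753.491 / 133.322 mmHg = 5.652 mmHg


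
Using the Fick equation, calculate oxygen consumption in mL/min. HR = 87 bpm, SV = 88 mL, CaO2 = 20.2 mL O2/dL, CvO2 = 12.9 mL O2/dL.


CO = HR*SV = 87*88/1000 = 7.656 L/min
a-v O2 diff = 20.2 - 12.9 = 7.3 mL/dL
VO2 = CO * (CaO2-CvO2) * 10 dL/L
VO2 = 7.656 * 7.3 * 10
VO2 = 558.9 mL/min


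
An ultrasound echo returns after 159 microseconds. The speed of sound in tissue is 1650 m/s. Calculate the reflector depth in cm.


depth = c * t / 2
t = 159 us = 1.5900e-04 s
depth = 1650 * 1.5900e-04 / 2
depth = 0.131175 m = 13.1175 cm


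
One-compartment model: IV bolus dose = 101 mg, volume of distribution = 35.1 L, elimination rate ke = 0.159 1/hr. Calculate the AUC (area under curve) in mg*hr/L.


C0 = Dose/Vd = 101/35.1 = 2.87749 mg/L
AUC = C0/ke = 2.87749/0.159
AUC = 18.1 mg*hr/L


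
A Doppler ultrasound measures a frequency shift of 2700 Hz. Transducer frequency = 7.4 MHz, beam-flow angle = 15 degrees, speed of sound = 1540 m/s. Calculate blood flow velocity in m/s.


v = fd * c / (2 * f0 * cos(theta))
v = 2700 * 1540 / (2 * 7.4000e+06 * cos(15))
v = 0.2909 m/s


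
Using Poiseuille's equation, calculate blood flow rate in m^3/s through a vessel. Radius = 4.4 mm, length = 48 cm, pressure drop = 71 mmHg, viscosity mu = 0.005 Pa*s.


Q = pi*r^4*dP / (8*mu*L)
r = 0.0044 m, L = 0.48 m
dP = 71 mmHg = 9465.862 Pa
Q = 5.8052e-04 m^3/s


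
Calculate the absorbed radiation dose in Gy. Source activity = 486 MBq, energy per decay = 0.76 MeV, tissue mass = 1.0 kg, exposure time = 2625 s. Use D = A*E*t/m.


A = 486 MBq = 4.8600e+08 Bq
E = 0.76 MeV = 1.21752e-13 J
D = A*E*t/m = 4.8600e+08*1.21752e-13*2625/1.0
D = 0.1553 Gy


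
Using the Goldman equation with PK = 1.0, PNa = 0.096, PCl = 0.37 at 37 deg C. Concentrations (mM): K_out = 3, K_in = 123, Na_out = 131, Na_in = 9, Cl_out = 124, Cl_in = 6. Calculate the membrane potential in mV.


Vm = (RT/F)*ln((PK*Ko + PNa*Nao + PCl*Cli)/(PK*Ki + PNa*Nai + PCl*Clo))
Numer = 17.796, Denom = 169.744
Vm = -60.27 mV


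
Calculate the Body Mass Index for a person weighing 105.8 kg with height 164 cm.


BMI = weight / height^2
height = 164 cm = 1.64 m
BMI = 105.8 / 1.64^2
BMI = 39.34 kg/m^2


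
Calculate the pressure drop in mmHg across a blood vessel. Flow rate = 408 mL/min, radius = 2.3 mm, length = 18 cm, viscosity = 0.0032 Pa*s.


dP = 8*mu*L*Q / (pi*r^4)
Q = 408 mL/min = 6.8e-06 m^3/s
dP = 356.418 Pa = 356.418 / 133.322 mmHg = 2.673 mmHg


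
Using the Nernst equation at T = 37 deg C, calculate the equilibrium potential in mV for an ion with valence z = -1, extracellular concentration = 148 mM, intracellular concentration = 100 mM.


E = (RT/(zF)) * ln(C_out/C_in)
T = 37 + 273.15 = 310.15 K
E = (8.314 * 310.15 / (-1 * 96485)) * ln(148/100)
E = -10.48 mV


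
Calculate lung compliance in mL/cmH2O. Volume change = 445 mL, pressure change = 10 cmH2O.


C = dV / dP
C = 445 / 10
C = 44.5 mL/cmH2O


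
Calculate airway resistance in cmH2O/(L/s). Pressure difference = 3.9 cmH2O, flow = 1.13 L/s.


R = dP / flow
R = 3.9 / 1.13
R = 3.451 cmH2O/(L/s)


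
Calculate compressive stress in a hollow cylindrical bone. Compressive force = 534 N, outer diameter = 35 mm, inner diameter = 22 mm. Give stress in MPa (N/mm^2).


A = pi*(r_o^2 - r_i^2)
r_o = 17.5 mm, r_i = 11 mm
A = 581.98 mm^2
sigma = F/A = 534 / 581.98
sigma = 0.9176 MPa


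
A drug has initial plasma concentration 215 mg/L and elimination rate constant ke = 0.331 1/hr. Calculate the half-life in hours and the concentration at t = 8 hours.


t_half = ln(2) / ke = 0.693147 / 0.331 = 2.094 hr
C(t) = C0 * exp(-ke*t) = 215 * exp(-0.331*8)
C(8) = 15.22 mg/L


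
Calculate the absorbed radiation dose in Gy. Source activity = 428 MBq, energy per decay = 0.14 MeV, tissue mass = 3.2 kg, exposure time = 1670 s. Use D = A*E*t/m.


A = 428 MBq = 4.2800e+08 Bq
E = 0.14 MeV = 2.2428e-14 J
D = A*E*t/m = 4.2800e+08*2.2428e-14*1670/3.2
D = 0.00501 Gy


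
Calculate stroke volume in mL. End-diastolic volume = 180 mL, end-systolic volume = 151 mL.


SV = EDV - ESV
SV = 180 - 151
SV = 29 mL


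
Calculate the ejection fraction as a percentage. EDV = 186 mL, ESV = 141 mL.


SV = EDV - ESV = 186 - 141 = 45 mL
EF = SV/EDV * 100 = 45/186 * 100
EF = 24.19%


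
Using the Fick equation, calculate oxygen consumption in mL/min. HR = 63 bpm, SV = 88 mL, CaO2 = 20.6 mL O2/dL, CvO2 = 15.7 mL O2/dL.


CO = HR*SV = 63*88/1000 = 5.544 L/min
a-v O2 diff = 20.6 - 15.7 = 4.9 mL/dL
VO2 = CO * (CaO2-CvO2) * 10 dL/L
VO2 = 5.544 * 4.9 * 10
VO2 = 271.7 mL/min


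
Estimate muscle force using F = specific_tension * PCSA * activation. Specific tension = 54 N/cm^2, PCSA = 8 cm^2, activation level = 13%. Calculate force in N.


F = sigma * PCSA * activation
F = 54 * 8 * 0.13
F = 56.16 N


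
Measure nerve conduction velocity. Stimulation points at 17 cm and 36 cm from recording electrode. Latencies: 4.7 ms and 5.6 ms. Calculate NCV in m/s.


Distance = (36 - 17) / 100 = 0.19 m
dt = (5.6 - 4.7) / 1000 = 9.0000e-04 s
NCV = dist / dt = 211.1 m/s


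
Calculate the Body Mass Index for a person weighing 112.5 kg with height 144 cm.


BMI = weight / height^2
height = 144 cm = 1.44 m
BMI = 112.5 / 1.44^2
BMI = 54.25 kg/m^2


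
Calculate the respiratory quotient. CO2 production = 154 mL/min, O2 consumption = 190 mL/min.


RQ = VCO2 / VO2
RQ = 154 / 190
RQ = 0.8105


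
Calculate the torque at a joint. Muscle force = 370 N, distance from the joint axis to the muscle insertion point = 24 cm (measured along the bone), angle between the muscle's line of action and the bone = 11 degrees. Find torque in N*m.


Torque = F * d * sin(theta)   (moment arm = d*sin(theta))
d = 24 cm = 0.24 m
Torque = 370 * 0.24 * sin(11)
Torque = 16.94 N*m


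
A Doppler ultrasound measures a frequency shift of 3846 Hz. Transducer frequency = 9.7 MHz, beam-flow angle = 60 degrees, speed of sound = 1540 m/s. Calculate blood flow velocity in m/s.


v = fd * c / (2 * f0 * cos(theta))
v = 3846 * 1540 / (2 * 9.7000e+06 * cos(60))
v = 0.6106 m/s


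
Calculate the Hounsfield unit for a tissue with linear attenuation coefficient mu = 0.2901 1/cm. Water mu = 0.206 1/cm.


HU = ((mu_tissue - mu_water) / mu_water) * 1000
HU = ((0.2901 - 0.206) / 0.206) * 1000
HU = 408.3


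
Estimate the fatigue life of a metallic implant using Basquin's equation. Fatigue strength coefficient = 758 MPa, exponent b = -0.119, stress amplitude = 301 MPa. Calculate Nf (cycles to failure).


sigma_a = sigma_f' * (2Nf)^b
2Nf = (sigma_a/sigma_f')^(1/b)
2Nf = (301/758)^(1/-0.119)
2Nf = 2347.5292
Nf = 1174


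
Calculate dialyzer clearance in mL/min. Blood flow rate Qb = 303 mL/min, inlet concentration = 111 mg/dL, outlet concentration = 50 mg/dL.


K = Qb * (Cb_in - Cb_out) / Cb_in
K = 303 * (111 - 50) / 111
K = 166.5 mL/min


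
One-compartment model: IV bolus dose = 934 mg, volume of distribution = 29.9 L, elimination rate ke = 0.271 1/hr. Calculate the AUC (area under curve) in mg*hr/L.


C0 = Dose/Vd = 934/29.9 = 31.2375 mg/L
AUC = C0/ke = 31.2375/0.271
AUC = 115.3 mg*hr/L


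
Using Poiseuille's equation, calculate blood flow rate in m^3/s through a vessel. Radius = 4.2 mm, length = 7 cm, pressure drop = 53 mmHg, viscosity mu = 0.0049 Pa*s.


Q = pi*r^4*dP / (8*mu*L)
r = 0.0042 m, L = 0.07 m
dP = 53 mmHg = 7066.066 Pa
Q = 0.002517 m^3/s


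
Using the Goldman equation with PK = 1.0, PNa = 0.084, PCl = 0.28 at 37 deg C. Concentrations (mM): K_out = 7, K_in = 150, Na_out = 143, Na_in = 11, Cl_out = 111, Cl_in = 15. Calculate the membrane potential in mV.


Vm = (RT/F)*ln((PK*Ko + PNa*Nao + PCl*Cli)/(PK*Ki + PNa*Nai + PCl*Clo))
Numer = 23.212, Denom = 182.004
Vm = -55.04 mV


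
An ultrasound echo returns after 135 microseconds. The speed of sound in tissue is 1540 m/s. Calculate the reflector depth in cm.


depth = c * t / 2
t = 135 us = 1.3500e-04 s
depth = 1540 * 1.3500e-04 / 2
depth = 0.10395 m = 10.395 cm


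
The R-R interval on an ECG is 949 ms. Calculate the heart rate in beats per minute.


HR = 60 / RR_interval(s)
RR = 949 ms = 0.949 s
HR = 60 / 0.949 = 63.22 bpm


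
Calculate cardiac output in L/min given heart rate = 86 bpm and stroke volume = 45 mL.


CO = HR * SV
CO = 86 * 45 / 1000
CO = 3.87 L/min


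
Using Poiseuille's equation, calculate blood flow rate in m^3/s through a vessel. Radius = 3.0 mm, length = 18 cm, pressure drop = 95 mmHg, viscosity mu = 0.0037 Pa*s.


Q = pi*r^4*dP / (8*mu*L)
r = 0.003 m, L = 0.18 m
dP = 95 mmHg = 12665.59 Pa
Q = 6.0492e-04 m^3/s


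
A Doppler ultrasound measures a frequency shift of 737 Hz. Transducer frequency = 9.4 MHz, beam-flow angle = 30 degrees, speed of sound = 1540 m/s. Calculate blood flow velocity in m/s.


v = fd * c / (2 * f0 * cos(theta))
v = 737 * 1540 / (2 * 9.4000e+06 * cos(30))
v = 0.06971 m/s


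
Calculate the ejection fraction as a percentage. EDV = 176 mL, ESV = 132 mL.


SV = EDV - ESV = 176 - 132 = 44 mL
EF = SV/EDV * 100 = 44/176 * 100
EF = 25%


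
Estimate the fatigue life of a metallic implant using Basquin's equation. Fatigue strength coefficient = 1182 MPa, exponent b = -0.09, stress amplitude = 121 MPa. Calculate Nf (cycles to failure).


sigma_a = sigma_f' * (2Nf)^b
2Nf = (sigma_a/sigma_f')^(1/b)
2Nf = (121/1182)^(1/-0.09)
2Nf = 9.9571377e+10
Nf = 4.9786e+10


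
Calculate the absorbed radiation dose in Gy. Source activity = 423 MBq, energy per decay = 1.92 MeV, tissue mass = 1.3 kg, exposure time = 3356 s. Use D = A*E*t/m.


A = 423 MBq = 4.2300e+08 Bq
E = 1.92 MeV = 3.07584e-13 J
D = A*E*t/m = 4.2300e+08*3.07584e-13*3356/1.3
D = 0.3359 Gy


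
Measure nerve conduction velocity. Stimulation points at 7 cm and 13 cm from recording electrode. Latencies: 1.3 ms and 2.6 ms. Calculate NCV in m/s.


Distance = (13 - 7) / 100 = 0.06 m
dt = (2.6 - 1.3) / 1000 = 0.0013 s
NCV = dist / dt = 46.15 m/s


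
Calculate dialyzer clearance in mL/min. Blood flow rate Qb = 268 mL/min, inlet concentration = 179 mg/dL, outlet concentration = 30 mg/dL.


K = Qb * (Cb_in - Cb_out) / Cb_in
K = 268 * (179 - 30) / 179
K = 223.1 mL/min


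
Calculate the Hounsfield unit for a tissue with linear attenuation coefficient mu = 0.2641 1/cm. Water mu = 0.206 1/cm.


HU = ((mu_tissue - mu_water) / mu_water) * 1000
HU = ((0.2641 - 0.206) / 0.206) * 1000
HU = 282


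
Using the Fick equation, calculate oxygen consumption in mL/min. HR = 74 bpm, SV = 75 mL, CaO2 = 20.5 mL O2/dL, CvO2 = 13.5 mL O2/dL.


CO = HR*SV = 74*75/1000 = 5.55 L/min
a-v O2 diff = 20.5 - 13.5 = 7 mL/dL
VO2 = CO * (CaO2-CvO2) * 10 dL/L
VO2 = 5.55 * 7 * 10
VO2 = 388.5 mL/min


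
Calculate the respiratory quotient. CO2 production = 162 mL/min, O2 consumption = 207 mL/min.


RQ = VCO2 / VO2
RQ = 162 / 207
RQ = 0.7826


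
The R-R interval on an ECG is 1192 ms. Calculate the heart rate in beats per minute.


HR = 60 / RR_interval(s)
RR = 1192 ms = 1.192 s
HR = 60 / 1.192 = 50.34 bpm


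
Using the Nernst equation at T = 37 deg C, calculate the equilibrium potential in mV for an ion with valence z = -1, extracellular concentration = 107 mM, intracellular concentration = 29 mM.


E = (RT/(zF)) * ln(C_out/C_in)
T = 37 + 273.15 = 310.15 K
E = (8.314 * 310.15 / (-1 * 96485)) * ln(107/29)
E = -34.89 mV


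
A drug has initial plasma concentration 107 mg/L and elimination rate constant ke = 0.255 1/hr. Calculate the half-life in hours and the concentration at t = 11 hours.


t_half = ln(2) / ke = 0.693147 / 0.255 = 2.718 hr
C(t) = C0 * exp(-ke*t) = 107 * exp(-0.255*11)
C(11) = 6.474 mg/L


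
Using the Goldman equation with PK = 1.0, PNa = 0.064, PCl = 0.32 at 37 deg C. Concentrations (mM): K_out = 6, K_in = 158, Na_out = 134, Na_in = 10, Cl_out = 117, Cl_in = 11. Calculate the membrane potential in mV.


Vm = (RT/F)*ln((PK*Ko + PNa*Nao + PCl*Cli)/(PK*Ki + PNa*Nai + PCl*Clo))
Numer = 18.096, Denom = 196.08
Vm = -63.68 mV


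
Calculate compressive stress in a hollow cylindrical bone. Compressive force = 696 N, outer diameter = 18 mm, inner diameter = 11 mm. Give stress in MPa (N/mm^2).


A = pi*(r_o^2 - r_i^2)
r_o = 9 mm, r_i = 5.5 mm
A = 159.436 mm^2
sigma = F/A = 696 / 159.436
sigma = 4.365 MPa


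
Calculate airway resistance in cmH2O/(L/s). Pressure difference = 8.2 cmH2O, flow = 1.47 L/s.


R = dP / flow
R = 8.2 / 1.47
R = 5.578 cmH2O/(L/s)


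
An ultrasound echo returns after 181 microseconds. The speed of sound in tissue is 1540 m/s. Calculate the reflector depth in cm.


depth = c * t / 2
t = 181 us = 1.8100e-04 s
depth = 1540 * 1.8100e-04 / 2
depth = 0.13937 m = 13.937 cm


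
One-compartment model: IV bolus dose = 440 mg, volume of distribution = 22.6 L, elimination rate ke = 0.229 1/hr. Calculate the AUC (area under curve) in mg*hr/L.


C0 = Dose/Vd = 440/22.6 = 19.469 mg/L
AUC = C0/ke = 19.469/0.229
AUC = 85.02 mg*hr/L


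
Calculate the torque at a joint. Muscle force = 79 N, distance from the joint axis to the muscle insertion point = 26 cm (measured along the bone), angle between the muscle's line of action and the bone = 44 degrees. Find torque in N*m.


Torque = F * d * sin(theta)   (moment arm = d*sin(theta))
d = 26 cm = 0.26 m
Torque = 79 * 0.26 * sin(44)
Torque = 14.27 N*m


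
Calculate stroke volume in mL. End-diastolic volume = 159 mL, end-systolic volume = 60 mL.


SV = EDV - ESV
SV = 159 - 60
SV = 99 mL


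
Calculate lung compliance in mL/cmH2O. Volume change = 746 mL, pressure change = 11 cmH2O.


C = dV / dP
C = 746 / 11
C = 67.82 mL/cmH2O


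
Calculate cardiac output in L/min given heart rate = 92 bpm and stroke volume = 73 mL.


CO = HR * SV
CO = 92 * 73 / 1000
CO = 6.716 L/min


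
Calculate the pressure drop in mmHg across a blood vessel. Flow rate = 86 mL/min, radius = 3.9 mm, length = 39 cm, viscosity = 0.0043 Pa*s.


dP = 8*mu*L*Q / (pi*r^4)
Q = 86 mL/min = 1.43333e-06 m^3/s
dP = 26.4582 Pa = 26.4582 / 133.322 mmHg = 0.1985 mmHg


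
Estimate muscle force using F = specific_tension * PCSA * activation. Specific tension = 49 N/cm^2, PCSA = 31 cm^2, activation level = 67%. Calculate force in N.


F = sigma * PCSA * activation
F = 49 * 31 * 0.67
F = 1018 N


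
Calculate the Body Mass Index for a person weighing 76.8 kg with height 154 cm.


BMI = weight / height^2
height = 154 cm = 1.54 m
BMI = 76.8 / 1.54^2
BMI = 32.38 kg/m^2


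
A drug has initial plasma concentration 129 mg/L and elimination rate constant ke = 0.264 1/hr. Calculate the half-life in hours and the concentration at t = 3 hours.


t_half = ln(2) / ke = 0.693147 / 0.264 = 2.626 hr
C(t) = C0 * exp(-ke*t) = 129 * exp(-0.264*3)
C(3) = 58.43 mg/L


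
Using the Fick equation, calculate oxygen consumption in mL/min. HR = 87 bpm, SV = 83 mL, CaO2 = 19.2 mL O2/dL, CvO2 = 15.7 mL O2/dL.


CO = HR*SV = 87*83/1000 = 7.221 L/min
a-v O2 diff = 19.2 - 15.7 = 3.5 mL/dL
VO2 = CO * (CaO2-CvO2) * 10 dL/L
VO2 = 7.221 * 3.5 * 10
VO2 = 252.7 mL/min


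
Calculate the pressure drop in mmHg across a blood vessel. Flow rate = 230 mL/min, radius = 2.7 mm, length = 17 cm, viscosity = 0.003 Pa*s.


dP = 8*mu*L*Q / (pi*r^4)
Q = 230 mL/min = 3.83333e-06 m^3/s
dP = 93.6767 Pa = 93.6767 / 133.322 mmHg = 0.7026 mmHg


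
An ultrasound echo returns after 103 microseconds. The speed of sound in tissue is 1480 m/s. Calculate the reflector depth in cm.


depth = c * t / 2
t = 103 us = 1.0300e-04 s
depth = 1480 * 1.0300e-04 / 2
depth = 0.07622 m = 7.622 cm


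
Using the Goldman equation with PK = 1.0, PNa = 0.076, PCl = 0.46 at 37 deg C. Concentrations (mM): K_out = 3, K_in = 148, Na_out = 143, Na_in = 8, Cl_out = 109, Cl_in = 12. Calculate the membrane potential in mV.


Vm = (RT/F)*ln((PK*Ko + PNa*Nao + PCl*Cli)/(PK*Ki + PNa*Nai + PCl*Clo))
Numer = 19.388, Denom = 198.748
Vm = -62.2 mV


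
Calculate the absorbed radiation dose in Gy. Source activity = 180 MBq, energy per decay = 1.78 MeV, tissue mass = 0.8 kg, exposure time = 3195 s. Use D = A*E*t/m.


A = 180 MBq = 1.8000e+08 Bq
E = 1.78 MeV = 2.85156e-13 J
D = A*E*t/m = 1.8000e+08*2.85156e-13*3195/0.8
D = 0.205 Gy


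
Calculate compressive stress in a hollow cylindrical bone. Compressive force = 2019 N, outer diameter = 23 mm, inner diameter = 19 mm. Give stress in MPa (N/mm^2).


A = pi*(r_o^2 - r_i^2)
r_o = 11.5 mm, r_i = 9.5 mm
A = 131.947 mm^2
sigma = F/A = 2019 / 131.947
sigma = 15.3 MPa


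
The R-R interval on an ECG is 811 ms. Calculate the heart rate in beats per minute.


HR = 60 / RR_interval(s)
RR = 811 ms = 0.811 s
HR = 60 / 0.811 = 73.98 bpm


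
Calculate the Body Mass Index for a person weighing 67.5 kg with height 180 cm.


BMI = weight / height^2
height = 180 cm = 1.8 m
BMI = 67.5 / 1.8^2
BMI = 20.83 kg/m^2


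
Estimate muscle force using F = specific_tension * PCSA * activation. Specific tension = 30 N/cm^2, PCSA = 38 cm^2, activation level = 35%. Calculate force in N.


F = sigma * PCSA * activation
F = 30 * 38 * 0.35
F = 399 N


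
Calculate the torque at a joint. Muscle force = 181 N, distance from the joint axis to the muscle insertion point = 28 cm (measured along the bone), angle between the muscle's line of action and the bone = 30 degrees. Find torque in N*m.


Torque = F * d * sin(theta)   (moment arm = d*sin(theta))
d = 28 cm = 0.28 m
Torque = 181 * 0.28 * sin(30)
Torque = 25.34 N*m


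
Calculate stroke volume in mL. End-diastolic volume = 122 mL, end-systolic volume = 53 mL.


SV = EDV - ESV
SV = 122 - 53
SV = 69 mL


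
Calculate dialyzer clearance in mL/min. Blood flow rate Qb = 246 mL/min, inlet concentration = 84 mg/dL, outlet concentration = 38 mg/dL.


K = Qb * (Cb_in - Cb_out) / Cb_in
K = 246 * (84 - 38) / 84
K = 134.7 mL/min


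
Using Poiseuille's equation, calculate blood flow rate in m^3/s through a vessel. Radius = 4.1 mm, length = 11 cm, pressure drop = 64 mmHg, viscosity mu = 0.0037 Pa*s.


Q = pi*r^4*dP / (8*mu*L)
r = 0.0041 m, L = 0.11 m
dP = 64 mmHg = 8532.608 Pa
Q = 0.002326 m^3/s


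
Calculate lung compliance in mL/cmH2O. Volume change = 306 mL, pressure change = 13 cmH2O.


C = dV / dP
C = 306 / 13
C = 23.54 mL/cmH2O


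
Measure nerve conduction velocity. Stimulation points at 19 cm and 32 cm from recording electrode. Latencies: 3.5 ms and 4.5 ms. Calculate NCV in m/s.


Distance = (32 - 19) / 100 = 0.13 m
dt = (4.5 - 3.5) / 1000 = 0.001 s
NCV = dist / dt = 130 m/s


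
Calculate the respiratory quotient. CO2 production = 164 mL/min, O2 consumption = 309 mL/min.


RQ = VCO2 / VO2
RQ = 164 / 309
RQ = 0.5307


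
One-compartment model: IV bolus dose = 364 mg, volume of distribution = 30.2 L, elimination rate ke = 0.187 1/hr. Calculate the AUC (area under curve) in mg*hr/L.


C0 = Dose/Vd = 364/30.2 = 12.053 mg/L
AUC = C0/ke = 12.053/0.187
AUC = 64.45 mg*hr/L


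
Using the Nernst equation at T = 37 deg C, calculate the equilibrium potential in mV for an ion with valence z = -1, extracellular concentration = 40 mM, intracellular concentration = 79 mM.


E = (RT/(zF)) * ln(C_out/C_in)
T = 37 + 273.15 = 310.15 K
E = (8.314 * 310.15 / (-1 * 96485)) * ln(40/79)
E = 18.19 mV


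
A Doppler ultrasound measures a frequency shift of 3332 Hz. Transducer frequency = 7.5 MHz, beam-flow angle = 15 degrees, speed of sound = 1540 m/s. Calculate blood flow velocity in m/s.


v = fd * c / (2 * f0 * cos(theta))
v = 3332 * 1540 / (2 * 7.5000e+06 * cos(15))
v = 0.3542 m/s


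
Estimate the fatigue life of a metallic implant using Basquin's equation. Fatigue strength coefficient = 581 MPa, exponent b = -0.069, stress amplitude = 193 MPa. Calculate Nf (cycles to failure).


sigma_a = sigma_f' * (2Nf)^b
2Nf = (sigma_a/sigma_f')^(1/b)
2Nf = (193/581)^(1/-0.069)
2Nf = 8639819.8
Nf = 4.3199e+06


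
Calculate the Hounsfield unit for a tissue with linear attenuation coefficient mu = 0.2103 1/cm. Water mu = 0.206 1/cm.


HU = ((mu_tissue - mu_water) / mu_water) * 1000
HU = ((0.2103 - 0.206) / 0.206) * 1000
HU = 20.87


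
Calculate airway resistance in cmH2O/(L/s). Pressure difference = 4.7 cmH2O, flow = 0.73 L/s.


R = dP / flow
R = 4.7 / 0.73
R = 6.438 cmH2O/(L/s)


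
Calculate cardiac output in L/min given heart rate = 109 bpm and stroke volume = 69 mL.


CO = HR * SV
CO = 109 * 69 / 1000
CO = 7.521 L/min


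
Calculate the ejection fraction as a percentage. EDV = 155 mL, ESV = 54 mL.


SV = EDV - ESV = 155 - 54 = 101 mL
EF = SV/EDV * 100 = 101/155 * 100
EF = 65.16%


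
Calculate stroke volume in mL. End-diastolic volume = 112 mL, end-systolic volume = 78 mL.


SV = EDV - ESV
SV = 112 - 78
SV = 34 mL


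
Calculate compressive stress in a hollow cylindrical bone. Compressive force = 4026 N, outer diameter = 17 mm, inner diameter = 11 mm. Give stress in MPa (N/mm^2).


A = pi*(r_o^2 - r_i^2)
r_o = 8.5 mm, r_i = 5.5 mm
A = 131.947 mm^2
sigma = F/A = 4026 / 131.947
sigma = 30.51 MPa


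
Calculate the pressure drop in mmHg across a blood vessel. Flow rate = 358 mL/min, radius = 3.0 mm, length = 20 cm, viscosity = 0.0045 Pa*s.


dP = 8*mu*L*Q / (pi*r^4)
Q = 358 mL/min = 5.96667e-06 m^3/s
dP = 168.822 Pa = 168.822 / 133.322 mmHg = 1.266 mmHg


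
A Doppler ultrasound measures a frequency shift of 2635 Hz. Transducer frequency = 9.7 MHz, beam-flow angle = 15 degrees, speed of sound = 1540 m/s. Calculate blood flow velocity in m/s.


v = fd * c / (2 * f0 * cos(theta))
v = 2635 * 1540 / (2 * 9.7000e+06 * cos(15))
v = 0.2165 m/s


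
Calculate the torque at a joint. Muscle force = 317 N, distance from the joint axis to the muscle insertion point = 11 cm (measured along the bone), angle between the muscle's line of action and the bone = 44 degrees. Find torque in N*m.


Torque = F * d * sin(theta)   (moment arm = d*sin(theta))
d = 11 cm = 0.11 m
Torque = 317 * 0.11 * sin(44)
Torque = 24.22 N*m


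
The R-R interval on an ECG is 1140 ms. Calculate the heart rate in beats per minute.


HR = 60 / RR_interval(s)
RR = 1140 ms = 1.14 s
HR = 60 / 1.14 = 52.63 bpm


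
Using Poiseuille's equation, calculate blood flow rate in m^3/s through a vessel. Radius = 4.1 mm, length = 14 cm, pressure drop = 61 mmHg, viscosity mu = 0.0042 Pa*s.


Q = pi*r^4*dP / (8*mu*L)
r = 0.0041 m, L = 0.14 m
dP = 61 mmHg = 8132.642 Pa
Q = 0.001535 m^3/s


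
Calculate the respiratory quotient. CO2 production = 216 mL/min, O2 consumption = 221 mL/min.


RQ = VCO2 / VO2
RQ = 216 / 221
RQ = 0.9774


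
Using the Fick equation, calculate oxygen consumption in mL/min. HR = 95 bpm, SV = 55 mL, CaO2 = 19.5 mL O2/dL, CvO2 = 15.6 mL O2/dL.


CO = HR*SV = 95*55/1000 = 5.225 L/min
a-v O2 diff = 19.5 - 15.6 = 3.9 mL/dL
VO2 = CO * (CaO2-CvO2) * 10 dL/L
VO2 = 5.225 * 3.9 * 10
VO2 = 203.8 mL/min


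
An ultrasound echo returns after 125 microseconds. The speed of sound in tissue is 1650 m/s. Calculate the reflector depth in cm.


depth = c * t / 2
t = 125 us = 1.2500e-04 s
depth = 1650 * 1.2500e-04 / 2
depth = 0.103125 m = 10.3125 cm


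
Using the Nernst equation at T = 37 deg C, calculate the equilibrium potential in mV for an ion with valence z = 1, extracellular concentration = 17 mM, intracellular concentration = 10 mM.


E = (RT/(zF)) * ln(C_out/C_in)
T = 37 + 273.15 = 310.15 K
E = (8.314 * 310.15 / (1 * 96485)) * ln(17/10)
E = 14.18 mV


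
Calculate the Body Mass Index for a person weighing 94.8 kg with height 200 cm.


BMI = weight / height^2
height = 200 cm = 2 m
BMI = 94.8 / 2^2
BMI = 23.7 kg/m^2


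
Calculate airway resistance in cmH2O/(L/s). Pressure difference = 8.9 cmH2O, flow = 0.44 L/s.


R = dP / flow
R = 8.9 / 0.44
R = 20.23 cmH2O/(L/s)


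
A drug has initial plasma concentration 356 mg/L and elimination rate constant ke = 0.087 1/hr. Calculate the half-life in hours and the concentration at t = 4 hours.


t_half = ln(2) / ke = 0.693147 / 0.087 = 7.967 hr
C(t) = C0 * exp(-ke*t) = 356 * exp(-0.087*4)
C(4) = 251.4 mg/L


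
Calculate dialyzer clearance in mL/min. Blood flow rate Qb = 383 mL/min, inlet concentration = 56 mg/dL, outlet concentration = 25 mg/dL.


K = Qb * (Cb_in - Cb_out) / Cb_in
K = 383 * (56 - 25) / 56
K = 212 mL/min


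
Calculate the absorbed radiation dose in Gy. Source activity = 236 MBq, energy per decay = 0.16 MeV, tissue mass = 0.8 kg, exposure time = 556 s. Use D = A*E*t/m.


A = 236 MBq = 2.3600e+08 Bq
E = 0.16 MeV = 2.5632e-14 J
D = A*E*t/m = 2.3600e+08*2.5632e-14*556/0.8
D = 0.004204 Gy


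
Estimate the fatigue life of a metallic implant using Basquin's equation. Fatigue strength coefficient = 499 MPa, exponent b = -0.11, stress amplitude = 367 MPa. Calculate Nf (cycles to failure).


sigma_a = sigma_f' * (2Nf)^b
2Nf = (sigma_a/sigma_f')^(1/b)
2Nf = (367/499)^(1/-0.11)
2Nf = 16.332051
Nf = 8.166


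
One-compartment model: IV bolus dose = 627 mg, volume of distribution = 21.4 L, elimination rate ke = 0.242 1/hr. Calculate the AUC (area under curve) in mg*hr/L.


C0 = Dose/Vd = 627/21.4 = 29.2991 mg/L
AUC = C0/ke = 29.2991/0.242
AUC = 121.1 mg*hr/L


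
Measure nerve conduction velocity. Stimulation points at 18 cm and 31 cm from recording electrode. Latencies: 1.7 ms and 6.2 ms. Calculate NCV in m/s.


Distance = (31 - 18) / 100 = 0.13 m
dt = (6.2 - 1.7) / 1000 = 0.0045 s
NCV = dist / dt = 28.89 m/s


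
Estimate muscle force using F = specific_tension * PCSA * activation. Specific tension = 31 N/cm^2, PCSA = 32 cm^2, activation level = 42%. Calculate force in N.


F = sigma * PCSA * activation
F = 31 * 32 * 0.42
F = 416.6 N


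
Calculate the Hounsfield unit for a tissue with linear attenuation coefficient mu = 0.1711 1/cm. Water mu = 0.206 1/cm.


HU = ((mu_tissue - mu_water) / mu_water) * 1000
HU = ((0.1711 - 0.206) / 0.206) * 1000
HU = -169.4


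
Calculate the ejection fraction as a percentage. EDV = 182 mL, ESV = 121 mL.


SV = EDV - ESV = 182 - 121 = 61 mL
EF = SV/EDV * 100 = 61/182 * 100
EF = 33.52%


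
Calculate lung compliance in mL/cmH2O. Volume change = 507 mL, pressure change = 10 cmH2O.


C = dV / dP
C = 507 / 10
C = 50.7 mL/cmH2O


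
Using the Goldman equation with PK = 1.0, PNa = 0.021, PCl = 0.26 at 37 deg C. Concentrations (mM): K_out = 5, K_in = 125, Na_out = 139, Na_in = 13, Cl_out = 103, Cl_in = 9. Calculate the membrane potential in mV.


Vm = (RT/F)*ln((PK*Ko + PNa*Nao + PCl*Cli)/(PK*Ki + PNa*Nai + PCl*Clo))
Numer = 10.259, Denom = 152.053
Vm = -72.05 mV


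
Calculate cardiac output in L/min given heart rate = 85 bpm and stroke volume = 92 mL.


CO = HR * SV
CO = 85 * 92 / 1000
CO = 7.82 L/min


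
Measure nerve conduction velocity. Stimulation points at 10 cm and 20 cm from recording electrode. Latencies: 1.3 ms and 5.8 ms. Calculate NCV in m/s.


Distance = (20 - 10) / 100 = 0.1 m
dt = (5.8 - 1.3) / 1000 = 0.0045 s
NCV = dist / dt = 22.22 m/s
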